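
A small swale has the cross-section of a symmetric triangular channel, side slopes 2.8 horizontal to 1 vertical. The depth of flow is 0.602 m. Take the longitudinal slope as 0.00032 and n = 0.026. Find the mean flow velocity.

For a triangular section with side slope z = 2.8: A = zy² = 2.8×0.602² = 1.015 m²; P = 2y√(1+z²) = 2×0.602×2.973 = 3.58 m.
Hydraulic radius R = A/P = 1.015/3.58 = 0.2835 m.
From Manning's equation, V = (1/n) R^(2/3) S^(1/2) = (1/0.026) × 0.2835^(2/3) × 0.00032^(1/2) = 0.297 m/s.

V = 0.297 m/s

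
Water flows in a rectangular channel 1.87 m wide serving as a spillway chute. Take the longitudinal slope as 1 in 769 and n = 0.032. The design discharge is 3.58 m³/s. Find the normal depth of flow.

Manning's equation rearranged: A R^(2/3) = nQ / (1·√S) = 0.032 × 3.58 / (√0.0013) = 3.177.
Try y = 2.49 m: A R^(2/3) = 3.6 — over.
Try y = 2.24 m: A R^(2/3) = 3.174 — matches.

y_n = 2.24 m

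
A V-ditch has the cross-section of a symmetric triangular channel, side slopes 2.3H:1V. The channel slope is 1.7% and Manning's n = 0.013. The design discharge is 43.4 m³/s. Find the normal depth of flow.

Manning's equation rearranged: A R^(2/3) = nQ / (1·√S) = 0.013 × 43.4 / (√0.017) = 4.327.
Trying y = 1.12 m: A R^(2/3) = 1.85 — too small.
Trying y = 1.95 m: A R^(2/3) = 8.117 — too large.
Trying y = 1.54 m: A R^(2/3) = 4.325 — close enough.

y_n = 1.54 m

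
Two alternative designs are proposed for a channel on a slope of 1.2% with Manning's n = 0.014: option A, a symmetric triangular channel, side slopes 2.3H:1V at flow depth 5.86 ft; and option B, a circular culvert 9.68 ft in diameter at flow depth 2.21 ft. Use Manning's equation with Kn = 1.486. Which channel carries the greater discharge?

channel A

Channel A: For a triangular section with side slope z = 2.3: A = zy² = 2.3×5.86² = 78.98 ft²; P = 2y√(1+z²) = 2×5.86×2.508 = 29.39 ft. Hydraulic radius R = A/P = 78.98/29.39 = 2.687 ft. Q_A = (1.486/0.014)·78.98·2.687^(2/3)·√0.012 = 1775 ft³/s.
Channel B: For a circular section of diameter D = 9.68 ft at depth y = 2.21 ft, the central angle is θ = 2 arccos(1 − 2y/D) = 1.993 rad. Then A = (D²/8)(θ − sin θ) = 12.65 ft² and P = Dθ/2 = 9.644 ft. Hydraulic radius R = A/P = 12.65/9.644 = 1.312 ft. Q_B = (1.486/0.014)·12.65·1.312^(2/3)·√0.012 = 176.3 ft³/s.
Q_A = 1775 ft³/s vs Q_B = 176.3 ft³/s, so channel A carries more.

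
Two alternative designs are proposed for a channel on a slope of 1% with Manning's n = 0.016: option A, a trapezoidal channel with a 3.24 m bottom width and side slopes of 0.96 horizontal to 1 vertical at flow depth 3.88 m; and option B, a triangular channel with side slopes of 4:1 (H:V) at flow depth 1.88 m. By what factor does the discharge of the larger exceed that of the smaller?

Channel A: With bottom width b = 3.24 m and side slope z = 0.96: A = (b + zy)y = (3.24 + 0.96×3.88)×3.88 = 27.02 m²; P = b + 2y√(1+z²) = 3.24 + 2×3.88×1.386 = 14 m. Hydraulic radius R = A/P = 27.02/14 = 1.931 m. Q_A = (1/0.016)·27.02·1.931^(2/3)·√0.01 = 261.9 m³/s.
Channel B: For a triangular section with side slope z = 4: A = zy² = 4×1.88² = 14.14 m²; P = 2y√(1+z²) = 2×1.88×4.123 = 15.5 m. Hydraulic radius R = A/P = 14.14/15.5 = 0.9119 m. Q_B = (1/0.016)·14.14·0.9119^(2/3)·√0.01 = 83.09 m³/s.
The larger discharge is 261.9 m³/s and the smaller is 83.09 m³/s; the ratio is 3.15.

3.15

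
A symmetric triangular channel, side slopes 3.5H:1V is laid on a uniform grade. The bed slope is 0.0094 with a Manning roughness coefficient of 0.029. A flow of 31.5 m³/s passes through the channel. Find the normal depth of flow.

Manning's equation rearranged: A R^(2/3) = nQ / (1·√S) = 0.029 × 31.5 / (√0.0094) = 9.422.
Trying y = 2.09 m: A R^(2/3) = 15.34 — too large.
Trying y = 1.53 m: A R^(2/3) = 6.676 — too small.
Trying y = 1.74 m: A R^(2/3) = 9.408 — matches.

y_n = 1.74 m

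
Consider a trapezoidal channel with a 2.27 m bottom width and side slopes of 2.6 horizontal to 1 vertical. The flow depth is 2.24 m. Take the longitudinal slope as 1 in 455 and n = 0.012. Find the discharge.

Q = 81.3 m³/s

With bottom width b = 2.27 m and side slope z = 2.6: A = (b + zy)y = (2.27 + 2.6×2.24)×2.24 = 18.13 m²; P = b + 2y√(1+z²) = 2.27 + 2×2.24×2.786 = 14.75 m.
Hydraulic radius R = A/P = 18.13/14.75 = 1.229 m.
Manning's equation: Q = (1/n) A R^(2/3) S^(1/2) = (1/0.012) × 18.13 × 1.229^(2/3) × 0.002198^(1/2) = 81.3 m³/s.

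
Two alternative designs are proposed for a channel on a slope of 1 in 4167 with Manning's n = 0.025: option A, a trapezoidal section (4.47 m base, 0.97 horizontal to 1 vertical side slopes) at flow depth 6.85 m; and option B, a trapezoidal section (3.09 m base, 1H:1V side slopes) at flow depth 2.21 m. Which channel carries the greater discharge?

channel A

Channel A: With bottom width b = 4.47 m and side slope z = 0.97: A = (b + zy)y = (4.47 + 0.97×6.85)×6.85 = 76.13 m²; P = b + 2y√(1+z²) = 4.47 + 2×6.85×1.393 = 23.56 m. Hydraulic radius R = A/P = 76.13/23.56 = 3.232 m. Q_A = (1/0.025)·76.13·3.232^(2/3)·√0.00024 = 103.1 m³/s.
Channel B: With bottom width b = 3.09 m and side slope z = 1: A = (b + zy)y = (3.09 + 1×2.21)×2.21 = 11.71 m²; P = b + 2y√(1+z²) = 3.09 + 2×2.21×1.414 = 9.341 m. Hydraulic radius R = A/P = 11.71/9.341 = 1.254 m. Q_B = (1/0.025)·11.71·1.254^(2/3)·√0.00024 = 8.44 m³/s.
Q_A = 103.1 m³/s vs Q_B = 8.44 m³/s, so channel A carries more.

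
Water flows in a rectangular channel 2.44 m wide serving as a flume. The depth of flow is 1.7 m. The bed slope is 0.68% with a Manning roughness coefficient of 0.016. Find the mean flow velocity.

Flow area A = b·y = 2.44 × 1.7 = 4.148 m². Wetted perimeter P = b + 2y = 2.44 + 2×1.7 = 5.84 m.
Hydraulic radius R = A/P = 4.148/5.84 = 0.7103 m.
From Manning's equation, V = (1/n) R^(2/3) S^(1/2) = (1/0.016) × 0.7103^(2/3) × 0.0068^(1/2) = 4.1 m/s.

V = 4.1 m/s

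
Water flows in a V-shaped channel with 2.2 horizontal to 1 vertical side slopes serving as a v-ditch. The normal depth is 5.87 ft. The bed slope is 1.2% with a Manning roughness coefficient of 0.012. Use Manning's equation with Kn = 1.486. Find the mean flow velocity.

For a triangular section with side slope z = 2.2: A = zy² = 2.2×5.87² = 75.81 ft²; P = 2y√(1+z²) = 2×5.87×2.417 = 28.37 ft.
Hydraulic radius R = A/P = 75.81/28.37 = 2.672 ft.
From Manning's equation, V = (1.486/n) R^(2/3) S^(1/2) = (1.486/0.012) × 2.672^(2/3) × 0.012^(1/2) = 26.1 ft/s.

V = 26.1 ft/s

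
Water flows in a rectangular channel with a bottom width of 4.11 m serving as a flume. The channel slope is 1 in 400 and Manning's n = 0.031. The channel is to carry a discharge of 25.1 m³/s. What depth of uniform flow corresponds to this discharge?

y_n = 3.25 m

Manning's equation rearranged: A R^(2/3) = nQ / (1·√S) = 0.031 × 25.1 / (√0.0025) = 15.56.
At y = 2.67 m: A R^(2/3) = 12.12 — too small.
At y = 4.07 m: A R^(2/3) = 20.59 — too large.
At y = 3.25 m: A R^(2/3) = 15.57 — close enough.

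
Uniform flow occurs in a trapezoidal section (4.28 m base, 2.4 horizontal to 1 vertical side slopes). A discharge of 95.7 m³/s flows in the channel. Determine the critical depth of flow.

y_c = 2.43 m

At critical depth, Q² T / (g A³) = 1, i.e. A³/T = Q²/g = 95.7²/9.81 = 933.6.
At y = 2.87 m: A³/T = 1824 — high.
At y = 1.88 m: A³/T = 339.4 — low.
At y = 2.43 m: A³/T = 930.5 — close enough.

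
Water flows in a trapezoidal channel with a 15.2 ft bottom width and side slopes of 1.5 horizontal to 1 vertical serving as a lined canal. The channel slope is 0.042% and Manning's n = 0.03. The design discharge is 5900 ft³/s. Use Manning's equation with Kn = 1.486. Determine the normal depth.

y_n = 22.9 ft

Manning's equation rearranged: A R^(2/3) = nQ / (1.486·√S) = 0.03 × 5900 / (1.486 × √0.00042) = 5812.
Trying y = 18.3 ft: A R^(2/3) = 3529 — low.
Trying y = 22.9 ft: A R^(2/3) = 5817 — ≈ 5812.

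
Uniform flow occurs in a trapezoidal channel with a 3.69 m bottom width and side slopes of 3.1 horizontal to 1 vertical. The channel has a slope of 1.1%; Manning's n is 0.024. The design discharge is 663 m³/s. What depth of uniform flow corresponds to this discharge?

Manning's equation rearranged: A R^(2/3) = nQ / (1·√S) = 0.024 × 663 / (√0.011) = 151.7.
Trying y = 5.75 m: A R^(2/3) = 257.7 — high.
Trying y = 4.62 m: A R^(2/3) = 151.8 — matches.

y_n = 4.62 m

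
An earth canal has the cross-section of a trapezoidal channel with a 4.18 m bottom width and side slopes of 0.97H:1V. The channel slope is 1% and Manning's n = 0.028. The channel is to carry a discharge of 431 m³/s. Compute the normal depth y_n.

y_n = 5.99 m

Manning's equation rearranged: A R^(2/3) = nQ / (1·√S) = 0.028 × 431 / (√0.01) = 120.7.
Trying y = 5.33 m: A R^(2/3) = 94.68 — low.
Trying y = 5.99 m: A R^(2/3) = 120.8 — ≈ 120.7.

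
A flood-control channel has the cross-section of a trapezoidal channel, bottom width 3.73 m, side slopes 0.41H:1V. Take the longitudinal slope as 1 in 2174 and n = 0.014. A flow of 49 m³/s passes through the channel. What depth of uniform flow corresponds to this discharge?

y_n = 4.07 m

Manning's equation rearranged: A R^(2/3) = nQ / (1·√S) = 0.014 × 49 / (√0.00046) = 31.99.
Try y = 3.56 m: A R^(2/3) = 25.45 — too small.
Try y = 4.63 m: A R^(2/3) = 39.93 — too large.
Try y = 4.07 m: A R^(2/3) = 31.96 — ≈ 31.99.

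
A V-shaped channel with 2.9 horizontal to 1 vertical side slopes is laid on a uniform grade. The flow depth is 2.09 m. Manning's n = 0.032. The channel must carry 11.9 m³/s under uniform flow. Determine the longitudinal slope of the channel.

S = 0.000918

For a triangular section with side slope z = 2.9: A = zy² = 2.9×2.09² = 12.67 m²; P = 2y√(1+z²) = 2×2.09×3.068 = 12.82 m.
Hydraulic radius R = A/P = 12.67/12.82 = 0.9879 m.
From Manning's equation, S = [nQ / (1 A R^(2/3))]² = [0.032 × 11.9 / (1 × 12.67 × 0.9879^(2/3))]² = 0.000918.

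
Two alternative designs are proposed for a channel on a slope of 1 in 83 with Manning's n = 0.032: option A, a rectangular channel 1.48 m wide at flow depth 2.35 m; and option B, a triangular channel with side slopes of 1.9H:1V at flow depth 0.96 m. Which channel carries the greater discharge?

Channel A: Flow area A = b·y = 1.48 × 2.35 = 3.478 m². Wetted perimeter P = b + 2y = 1.48 + 2×2.35 = 6.18 m. Hydraulic radius R = A/P = 3.478/6.18 = 0.5628 m. Q_A = (1/0.032)·3.478·0.5628^(2/3)·√0.01205 = 8.132 m³/s.
Channel B: For a triangular section with side slope z = 1.9: A = zy² = 1.9×0.96² = 1.751 m²; P = 2y√(1+z²) = 2×0.96×2.147 = 4.122 m. Hydraulic radius R = A/P = 1.751/4.122 = 0.4248 m. Q_B = (1/0.032)·1.751·0.4248^(2/3)·√0.01205 = 3.394 m³/s.
Q_A = 8.132 m³/s vs Q_B = 3.394 m³/s, so channel A carries more.

channel A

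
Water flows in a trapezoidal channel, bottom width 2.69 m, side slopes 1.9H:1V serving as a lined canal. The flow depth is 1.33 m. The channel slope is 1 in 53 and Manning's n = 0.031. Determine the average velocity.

With bottom width b = 2.69 m and side slope z = 1.9: A = (b + zy)y = (2.69 + 1.9×1.33)×1.33 = 6.939 m²; P = b + 2y√(1+z²) = 2.69 + 2×1.33×2.147 = 8.401 m.
Hydraulic radius R = A/P = 6.939/8.401 = 0.8259 m.
From Manning's equation, V = (1/n) R^(2/3) S^(1/2) = (1/0.031) × 0.8259^(2/3) × 0.01887^(1/2) = 3.9 m/s.

V = 3.9 m/s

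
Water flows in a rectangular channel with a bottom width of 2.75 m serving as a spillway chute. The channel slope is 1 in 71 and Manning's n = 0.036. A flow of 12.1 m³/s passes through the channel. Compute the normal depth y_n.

Manning's equation rearranged: A R^(2/3) = nQ / (1·√S) = 0.036 × 12.1 / (√0.01408) = 3.67.
Trying y = 1.76 m: A R^(2/3) = 4.073 — over.
Trying y = 1.19 m: A R^(2/3) = 2.425 — short.
Trying y = 1.62 m: A R^(2/3) = 3.657 — close enough.

y_n = 1.62 m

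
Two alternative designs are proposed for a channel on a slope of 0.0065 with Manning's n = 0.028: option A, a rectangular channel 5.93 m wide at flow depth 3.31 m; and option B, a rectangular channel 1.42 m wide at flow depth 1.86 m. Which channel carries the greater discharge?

channel A

Channel A: Flow area A = b·y = 5.93 × 3.31 = 19.63 m². Wetted perimeter P = b + 2y = 5.93 + 2×3.31 = 12.55 m. Hydraulic radius R = A/P = 19.63/12.55 = 1.564 m. Q_A = (1/0.028)·19.63·1.564^(2/3)·√0.0065 = 76.15 m³/s.
Channel B: Flow area A = b·y = 1.42 × 1.86 = 2.641 m². Wetted perimeter P = b + 2y = 1.42 + 2×1.86 = 5.14 m. Hydraulic radius R = A/P = 2.641/5.14 = 0.5139 m. Q_B = (1/0.028)·2.641·0.5139^(2/3)·√0.0065 = 4.879 m³/s.
Q_A = 76.15 m³/s vs Q_B = 4.879 m³/s, so channel A carries more.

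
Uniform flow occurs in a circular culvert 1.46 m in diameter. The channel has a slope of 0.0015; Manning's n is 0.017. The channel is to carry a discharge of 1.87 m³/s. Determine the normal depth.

Manning's equation rearranged: A R^(2/3) = nQ / (1·√S) = 0.017 × 1.87 / (√0.0015) = 0.8208.
Try y = 0.892 m: A R^(2/3) = 0.5905 — low.
Try y = 1.27 m: A R^(2/3) = 0.8952 — high.
Try y = 1.15 m: A R^(2/3) = 0.8228 — ≈ 0.8208.

y_n = 1.15 m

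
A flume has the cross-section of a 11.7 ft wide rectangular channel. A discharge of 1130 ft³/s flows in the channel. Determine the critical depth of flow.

For a rectangular channel, critical depth y_c = (q²/g)^(1/3) where q = Q/b = 1130/11.7 = 96.58 ft²/s.
So y_c = (96.58²/32.2)^(1/3) = 6.62 ft.

y_c = 6.62 ft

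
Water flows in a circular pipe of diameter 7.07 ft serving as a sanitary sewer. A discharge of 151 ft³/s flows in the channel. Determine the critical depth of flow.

At critical depth, Q² T / (g A³) = 1, i.e. A³/T = Q²/g = 151²/32.2 = 708.1.
Try y = 2.85 ft: A³/T = 469 — too small.
Try y = 3.52 ft: A³/T = 1053 — too large.
Try y = 3.17 ft: A³/T = 705.2 — ≈ 708.1.

y_c = 3.17 ft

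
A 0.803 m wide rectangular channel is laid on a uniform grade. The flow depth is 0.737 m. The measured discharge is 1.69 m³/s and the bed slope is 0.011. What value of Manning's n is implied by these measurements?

n = 0.015

Flow area A = b·y = 0.803 × 0.737 = 0.5918 m². Wetted perimeter P = b + 2y = 0.803 + 2×0.737 = 2.277 m.
Hydraulic radius R = A/P = 0.5918/2.277 = 0.2599 m.
Rearranging Manning's equation: n = (1/Q) A R^(2/3) S^(1/2) = (1/1.69) × 0.5918 × 0.2599^(2/3) × √0.011 = 0.015.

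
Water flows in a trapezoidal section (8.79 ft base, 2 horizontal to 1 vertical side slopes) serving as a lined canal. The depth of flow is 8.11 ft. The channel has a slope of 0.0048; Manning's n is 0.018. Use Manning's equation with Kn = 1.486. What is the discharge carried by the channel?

With bottom width b = 8.79 ft and side slope z = 2: A = (b + zy)y = (8.79 + 2×8.11)×8.11 = 202.8 ft²; P = b + 2y√(1+z²) = 8.79 + 2×8.11×2.236 = 45.06 ft.
Hydraulic radius R = A/P = 202.8/45.06 = 4.501 ft.
Manning's equation: Q = (1.486/n) A R^(2/3) S^(1/2) = (1.486/0.018) × 202.8 × 4.501^(2/3) × 0.0048^(1/2) = 3160 ft³/s.

Q = 3160 ft³/s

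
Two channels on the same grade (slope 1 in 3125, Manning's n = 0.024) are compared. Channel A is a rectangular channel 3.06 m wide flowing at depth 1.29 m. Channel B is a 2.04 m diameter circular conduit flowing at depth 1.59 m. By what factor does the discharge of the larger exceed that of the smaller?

1.57

Channel A: Flow area A = b·y = 3.06 × 1.29 = 3.947 m². Wetted perimeter P = b + 2y = 3.06 + 2×1.29 = 5.64 m. Hydraulic radius R = A/P = 3.947/5.64 = 0.6999 m. Q_A = (1/0.024)·3.947·0.6999^(2/3)·√0.00032 = 2.319 m³/s.
Channel B: For a circular section of diameter D = 2.04 m at depth y = 1.59 m, the central angle is θ = 2 arccos(1 − 2y/D) = 4.328 rad. Then A = (D²/8)(θ − sin θ) = 2.733 m² and P = Dθ/2 = 4.414 m. Hydraulic radius R = A/P = 2.733/4.414 = 0.6192 m. Q_B = (1/0.024)·2.733·0.6192^(2/3)·√0.00032 = 1.48 m³/s.
The larger discharge is 2.319 m³/s and the smaller is 1.48 m³/s; the ratio is 1.57.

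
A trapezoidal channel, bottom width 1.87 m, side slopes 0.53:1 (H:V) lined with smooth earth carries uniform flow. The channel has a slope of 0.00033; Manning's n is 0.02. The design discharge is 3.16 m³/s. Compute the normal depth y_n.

Manning's equation rearranged: A R^(2/3) = nQ / (1·√S) = 0.02 × 3.16 / (√0.00033) = 3.479.
Try y = 1.34 m: A R^(2/3) = 2.739 — short.
Try y = 1.91 m: A R^(2/3) = 5.089 — over.
Try y = 1.54 m: A R^(2/3) = 3.482 — close enough.

y_n = 1.54 m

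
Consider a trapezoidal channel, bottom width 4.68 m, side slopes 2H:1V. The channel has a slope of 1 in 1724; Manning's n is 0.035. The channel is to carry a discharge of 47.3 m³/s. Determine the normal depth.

y_n = 3.59 m

Manning's equation rearranged: A R^(2/3) = nQ / (1·√S) = 0.035 × 47.3 / (√0.00058) = 68.74.
Trying y = 4.33 m: A R^(2/3) = 103.6 — over.
Trying y = 3.59 m: A R^(2/3) = 68.79 — close enough.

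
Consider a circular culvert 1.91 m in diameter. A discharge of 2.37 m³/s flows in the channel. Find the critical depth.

At critical depth, Q² T / (g A³) = 1, i.e. A³/T = Q²/g = 2.37²/9.81 = 0.5726.
Trying y = 0.846 m: A³/T = 0.9685 — too large.
Trying y = 0.549 m: A³/T = 0.1828 — too small.
Trying y = 0.738 m: A³/T = 0.5734 — ≈ 0.5726.

y_c = 0.738 m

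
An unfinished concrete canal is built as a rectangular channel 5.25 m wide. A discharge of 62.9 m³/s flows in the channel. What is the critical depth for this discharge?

For a rectangular channel, critical depth y_c = (q²/g)^(1/3) where q = Q/b = 62.9/5.25 = 11.98 m²/s.
So y_c = (11.98²/9.81)^(1/3) = 2.45 m.

y_c = 2.45 m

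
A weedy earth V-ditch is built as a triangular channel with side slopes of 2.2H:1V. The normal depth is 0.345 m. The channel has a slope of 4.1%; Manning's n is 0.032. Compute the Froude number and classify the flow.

For a triangular section with side slope z = 2.2: A = zy² = 2.2×0.345² = 0.2619 m²; P = 2y√(1+z²) = 2×0.345×2.417 = 1.667 m.
Hydraulic radius R = A/P = 0.2619/1.667 = 0.157 m.
V = (1/n) R^(2/3) √S = (1/0.032) × 0.157^(2/3) × √0.041 = 1.842 m/s. Hydraulic depth D_h = A/T = 0.2619/1.518 = 0.1725 m.
Froude number Fr = V/√(g·D_h) = 1.842/√(9.81×0.1725) = 1.42, which is greater than 1, so the flow is supercritical.

supercritical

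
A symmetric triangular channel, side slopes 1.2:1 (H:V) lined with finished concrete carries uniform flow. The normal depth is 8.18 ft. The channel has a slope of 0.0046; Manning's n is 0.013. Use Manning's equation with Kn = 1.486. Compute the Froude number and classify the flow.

supercritical

For a triangular section with side slope z = 1.2: A = zy² = 1.2×8.18² = 80.29 ft²; P = 2y√(1+z²) = 2×8.18×1.562 = 25.56 ft.
Hydraulic radius R = A/P = 80.29/25.56 = 3.142 ft.
V = (1.486/n) R^(2/3) √S = (1.486/0.013) × 3.142^(2/3) × √0.0046 = 16.63 ft/s. Hydraulic depth D_h = A/T = 80.29/19.63 = 4.09 ft.
Froude number Fr = V/√(g·D_h) = 16.63/√(32.2×4.09) = 1.45, which is greater than 1, so the flow is supercritical.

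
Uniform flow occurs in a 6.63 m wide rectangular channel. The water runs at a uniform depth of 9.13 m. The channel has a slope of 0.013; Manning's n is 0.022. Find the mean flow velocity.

V = 9.37 m/s

Flow area A = b·y = 6.63 × 9.13 = 60.53 m². Wetted perimeter P = b + 2y = 6.63 + 2×9.13 = 24.89 m.
Hydraulic radius R = A/P = 60.53/24.89 = 2.432 m.
From Manning's equation, V = (1/n) R^(2/3) S^(1/2) = (1/0.022) × 2.432^(2/3) × 0.013^(1/2) = 9.37 m/s.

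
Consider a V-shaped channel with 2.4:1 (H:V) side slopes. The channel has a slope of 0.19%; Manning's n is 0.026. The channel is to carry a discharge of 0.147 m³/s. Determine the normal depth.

Manning's equation rearranged: A R^(2/3) = nQ / (1·√S) = 0.026 × 0.147 / (√0.0019) = 0.08768.
Trying y = 0.383 m: A R^(2/3) = 0.1109 — over.
Trying y = 0.251 m: A R^(2/3) = 0.03593 — short.
Trying y = 0.351 m: A R^(2/3) = 0.08787 — close enough.

y_n = 0.351 m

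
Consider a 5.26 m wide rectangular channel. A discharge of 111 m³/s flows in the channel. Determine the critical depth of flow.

For a rectangular channel, critical depth y_c = (q²/g)^(1/3) where q = Q/b = 111/5.26 = 21.1 m²/s.
So y_c = (21.1²/9.81)^(1/3) = 3.57 m.

y_c = 3.57 m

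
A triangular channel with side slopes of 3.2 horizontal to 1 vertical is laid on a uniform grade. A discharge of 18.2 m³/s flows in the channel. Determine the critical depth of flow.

y_c = 1.46 m

At critical depth, Q² T / (g A³) = 1, i.e. A³/T = Q²/g = 18.2²/9.81 = 33.77.
Trying y = 1.31 m: A³/T = 19.75 — short.
Trying y = 1.46 m: A³/T = 33.97 — close enough.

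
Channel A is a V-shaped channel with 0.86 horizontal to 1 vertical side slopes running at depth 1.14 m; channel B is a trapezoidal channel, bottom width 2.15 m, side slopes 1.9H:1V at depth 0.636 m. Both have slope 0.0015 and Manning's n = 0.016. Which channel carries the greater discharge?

Channel A: For a triangular section with side slope z = 0.86: A = zy² = 0.86×1.14² = 1.118 m²; P = 2y√(1+z²) = 2×1.14×1.319 = 3.007 m. Hydraulic radius R = A/P = 1.118/3.007 = 0.3717 m. Q_A = (1/0.016)·1.118·0.3717^(2/3)·√0.0015 = 1.399 m³/s.
Channel B: With bottom width b = 2.15 m and side slope z = 1.9: A = (b + zy)y = (2.15 + 1.9×0.636)×0.636 = 2.136 m²; P = b + 2y√(1+z²) = 2.15 + 2×0.636×2.147 = 4.881 m. Hydraulic radius R = A/P = 2.136/4.881 = 0.4376 m. Q_B = (1/0.016)·2.136·0.4376^(2/3)·√0.0015 = 2.98 m³/s.
Q_A = 1.399 m³/s vs Q_B = 2.98 m³/s, so channel B carries more.

channel B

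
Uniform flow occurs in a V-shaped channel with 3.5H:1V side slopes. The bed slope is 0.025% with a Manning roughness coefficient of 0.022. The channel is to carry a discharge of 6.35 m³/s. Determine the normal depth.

y_n = 1.7 m

Manning's equation rearranged: A R^(2/3) = nQ / (1·√S) = 0.022 × 6.35 / (√0.00025) = 8.835.
At y = 2.06 m: A R^(2/3) = 14.76 — over.
At y = 1.2 m: A R^(2/3) = 3.493 — short.
At y = 1.7 m: A R^(2/3) = 8.842 — close enough.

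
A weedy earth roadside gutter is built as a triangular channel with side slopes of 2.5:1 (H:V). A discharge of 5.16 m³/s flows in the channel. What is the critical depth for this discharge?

y_c = 0.972 m

At critical depth, Q² T / (g A³) = 1, i.e. A³/T = Q²/g = 5.16²/9.81 = 2.714.
Trying y = 0.798 m: A³/T = 1.011 — short.
Trying y = 1.08 m: A³/T = 4.592 — over.
Trying y = 0.972 m: A³/T = 2.711 — matches.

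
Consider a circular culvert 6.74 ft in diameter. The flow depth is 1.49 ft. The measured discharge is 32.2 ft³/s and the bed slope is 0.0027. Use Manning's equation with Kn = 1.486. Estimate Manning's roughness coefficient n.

For a circular section of diameter D = 6.74 ft at depth y = 1.49 ft, the central angle is θ = 2 arccos(1 − 2y/D) = 1.958 rad. Then A = (D²/8)(θ − sin θ) = 5.86 ft² and P = Dθ/2 = 6.598 ft.
Hydraulic radius R = A/P = 5.86/6.598 = 0.8881 ft.
Rearranging Manning's equation: n = (1.486/Q) A R^(2/3) S^(1/2) = (1.486/32.2) × 5.86 × 0.8881^(2/3) × √0.0027 = 0.013.

n = 0.013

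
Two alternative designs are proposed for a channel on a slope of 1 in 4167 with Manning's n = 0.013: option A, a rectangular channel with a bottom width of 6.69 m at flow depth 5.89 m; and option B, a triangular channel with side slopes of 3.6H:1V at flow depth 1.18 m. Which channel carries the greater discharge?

Channel A: Flow area A = b·y = 6.69 × 5.89 = 39.4 m². Wetted perimeter P = b + 2y = 6.69 + 2×5.89 = 18.47 m. Hydraulic radius R = A/P = 39.4/18.47 = 2.133 m. Q_A = (1/0.013)·39.4·2.133^(2/3)·√0.00024 = 77.82 m³/s.
Channel B: For a triangular section with side slope z = 3.6: A = zy² = 3.6×1.18² = 5.013 m²; P = 2y√(1+z²) = 2×1.18×3.736 = 8.818 m. Hydraulic radius R = A/P = 5.013/8.818 = 0.5685 m. Q_B = (1/0.013)·5.013·0.5685^(2/3)·√0.00024 = 4.099 m³/s.
Q_A = 77.82 m³/s vs Q_B = 4.099 m³/s, so channel A carries more.

channel A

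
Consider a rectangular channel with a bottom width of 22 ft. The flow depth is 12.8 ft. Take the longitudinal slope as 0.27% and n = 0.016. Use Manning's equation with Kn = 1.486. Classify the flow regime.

subcritical

Flow area A = b·y = 22 × 12.8 = 281.6 ft². Wetted perimeter P = b + 2y = 22 + 2×12.8 = 47.6 ft.
Hydraulic radius R = A/P = 281.6/47.6 = 5.916 ft.
V = (1.486/n) R^(2/3) √S = (1.486/0.016) × 5.916^(2/3) × √0.0027 = 15.79 ft/s. Hydraulic depth D_h = A/T = 281.6/22 = 12.8 ft.
Froude number Fr = V/√(g·D_h) = 15.79/√(32.2×12.8) = 0.778, which is less than 1, so the flow is subcritical.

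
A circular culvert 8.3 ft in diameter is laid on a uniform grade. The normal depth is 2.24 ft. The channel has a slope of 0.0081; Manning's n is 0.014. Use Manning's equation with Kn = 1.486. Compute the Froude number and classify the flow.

supercritical

For a circular section of diameter D = 8.3 ft at depth y = 2.24 ft, the central angle is θ = 2 arccos(1 − 2y/D) = 2.185 rad. Then A = (D²/8)(θ − sin θ) = 11.78 ft² and P = Dθ/2 = 9.068 ft.
Hydraulic radius R = A/P = 11.78/9.068 = 1.299 ft.
V = (1.486/n) R^(2/3) √S = (1.486/0.014) × 1.299^(2/3) × √0.0081 = 11.37 ft/s. Hydraulic depth D_h = A/T = 11.78/7.369 = 1.599 ft.
Froude number Fr = V/√(g·D_h) = 11.37/√(32.2×1.599) = 1.59, which is greater than 1, so the flow is supercritical.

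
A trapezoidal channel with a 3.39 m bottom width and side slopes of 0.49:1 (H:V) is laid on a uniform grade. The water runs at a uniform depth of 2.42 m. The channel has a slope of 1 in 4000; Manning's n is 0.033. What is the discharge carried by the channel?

With bottom width b = 3.39 m and side slope z = 0.49: A = (b + zy)y = (3.39 + 0.49×2.42)×2.42 = 11.07 m²; P = b + 2y√(1+z²) = 3.39 + 2×2.42×1.114 = 8.78 m.
Hydraulic radius R = A/P = 11.07/8.78 = 1.261 m.
Manning's equation: Q = (1/n) A R^(2/3) S^(1/2) = (1/0.033) × 11.07 × 1.261^(2/3) × 0.00025^(1/2) = 6.19 m³/s.

Q = 6.19 m³/s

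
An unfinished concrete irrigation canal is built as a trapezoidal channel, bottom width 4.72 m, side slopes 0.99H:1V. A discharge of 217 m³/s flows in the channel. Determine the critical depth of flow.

At critical depth, Q² T / (g A³) = 1, i.e. A³/T = Q²/g = 217²/9.81 = 4800.
Trying y = 3.48 m: A³/T = 1976 — low.
Trying y = 4.8 m: A³/T = 6607 — high.
Trying y = 4.41 m: A³/T = 4782 — matches.

y_c = 4.41 m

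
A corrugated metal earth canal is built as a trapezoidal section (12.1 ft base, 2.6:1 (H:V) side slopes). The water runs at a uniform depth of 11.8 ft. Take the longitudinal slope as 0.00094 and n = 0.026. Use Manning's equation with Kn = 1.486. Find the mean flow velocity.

V = 6.09 ft/s

With bottom width b = 12.1 ft and side slope z = 2.6: A = (b + zy)y = (12.1 + 2.6×11.8)×11.8 = 504.8 ft²; P = b + 2y√(1+z²) = 12.1 + 2×11.8×2.786 = 77.84 ft.
Hydraulic radius R = A/P = 504.8/77.84 = 6.485 ft.
From Manning's equation, V = (1.486/n) R^(2/3) S^(1/2) = (1.486/0.026) × 6.485^(2/3) × 0.00094^(1/2) = 6.09 ft/s.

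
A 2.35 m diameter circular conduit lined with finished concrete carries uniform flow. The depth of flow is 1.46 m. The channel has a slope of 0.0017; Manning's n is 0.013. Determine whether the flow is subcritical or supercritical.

subcritical

For a circular section of diameter D = 2.35 m at depth y = 1.46 m, the central angle is θ = 2 arccos(1 − 2y/D) = 3.632 rad. Then A = (D²/8)(θ − sin θ) = 2.832 m² and P = Dθ/2 = 4.267 m.
Hydraulic radius R = A/P = 2.832/4.267 = 0.6636 m.
V = (1/n) R^(2/3) √S = (1/0.013) × 0.6636^(2/3) × √0.0017 = 2.413 m/s. Hydraulic depth D_h = A/T = 2.832/2.28 = 1.242 m.
Froude number Fr = V/√(g·D_h) = 2.413/√(9.81×1.242) = 0.691, which is less than 1, so the flow is subcritical.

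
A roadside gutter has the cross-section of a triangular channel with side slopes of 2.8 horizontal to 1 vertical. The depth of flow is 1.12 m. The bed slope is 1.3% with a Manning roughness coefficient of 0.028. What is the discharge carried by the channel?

For a triangular section with side slope z = 2.8: A = zy² = 2.8×1.12² = 3.512 m²; P = 2y√(1+z²) = 2×1.12×2.973 = 6.66 m.
Hydraulic radius R = A/P = 3.512/6.66 = 0.5274 m.
Manning's equation: Q = (1/n) A R^(2/3) S^(1/2) = (1/0.028) × 3.512 × 0.5274^(2/3) × 0.013^(1/2) = 9.34 m³/s.

Q = 9.34 m³/s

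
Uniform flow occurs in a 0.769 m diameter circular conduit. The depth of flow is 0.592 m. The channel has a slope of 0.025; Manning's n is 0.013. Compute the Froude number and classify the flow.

supercritical

For a circular section of diameter D = 0.769 m at depth y = 0.592 m, the central angle is θ = 2 arccos(1 − 2y/D) = 4.282 rad. Then A = (D²/8)(θ − sin θ) = 0.3837 m² and P = Dθ/2 = 1.646 m.
Hydraulic radius R = A/P = 0.3837/1.646 = 0.233 m.
V = (1/n) R^(2/3) √S = (1/0.013) × 0.233^(2/3) × √0.025 = 4.606 m/s. Hydraulic depth D_h = A/T = 0.3837/0.6474 = 0.5926 m.
Froude number Fr = V/√(g·D_h) = 4.606/√(9.81×0.5926) = 1.91, which is greater than 1, so the flow is supercritical.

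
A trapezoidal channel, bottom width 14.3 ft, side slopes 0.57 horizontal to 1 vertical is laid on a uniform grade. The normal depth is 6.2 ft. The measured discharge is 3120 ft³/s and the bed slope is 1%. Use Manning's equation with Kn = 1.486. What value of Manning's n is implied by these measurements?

n = 0.013

With bottom width b = 14.3 ft and side slope z = 0.57: A = (b + zy)y = (14.3 + 0.57×6.2)×6.2 = 110.6 ft²; P = b + 2y√(1+z²) = 14.3 + 2×6.2×1.151 = 28.57 ft.
Hydraulic radius R = A/P = 110.6/28.57 = 3.87 ft.
Rearranging Manning's equation: n = (1.486/Q) A R^(2/3) S^(1/2) = (1.486/3120) × 110.6 × 3.87^(2/3) × √0.01 = 0.013.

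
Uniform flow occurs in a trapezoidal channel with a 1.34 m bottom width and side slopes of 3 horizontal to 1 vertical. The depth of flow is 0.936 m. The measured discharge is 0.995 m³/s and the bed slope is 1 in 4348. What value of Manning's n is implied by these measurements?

n = 0.039

With bottom width b = 1.34 m and side slope z = 3: A = (b + zy)y = (1.34 + 3×0.936)×0.936 = 3.883 m²; P = b + 2y√(1+z²) = 1.34 + 2×0.936×3.162 = 7.26 m.
Hydraulic radius R = A/P = 3.883/7.26 = 0.5348 m.
Rearranging Manning's equation: n = (1/Q) A R^(2/3) S^(1/2) = (1/0.995) × 3.883 × 0.5348^(2/3) × √0.00023 = 0.039.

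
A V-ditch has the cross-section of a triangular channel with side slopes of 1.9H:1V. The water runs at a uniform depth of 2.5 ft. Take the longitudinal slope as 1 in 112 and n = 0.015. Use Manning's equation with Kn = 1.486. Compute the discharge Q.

Q = 119 ft³/s

For a triangular section with side slope z = 1.9: A = zy² = 1.9×2.5² = 11.88 ft²; P = 2y√(1+z²) = 2×2.5×2.147 = 10.74 ft.
Hydraulic radius R = A/P = 11.88/10.74 = 1.106 ft.
Manning's equation: Q = (1.486/n) A R^(2/3) S^(1/2) = (1.486/0.015) × 11.88 × 1.106^(2/3) × 0.008929^(1/2) = 119 ft³/s.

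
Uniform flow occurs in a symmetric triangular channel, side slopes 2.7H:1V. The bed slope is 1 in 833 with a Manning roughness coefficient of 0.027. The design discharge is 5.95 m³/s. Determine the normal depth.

y_n = 1.48 m

Manning's equation rearranged: A R^(2/3) = nQ / (1·√S) = 0.027 × 5.95 / (√0.0012) = 4.637.
Trying y = 1.26 m: A R^(2/3) = 3.018 — short.
Trying y = 1.65 m: A R^(2/3) = 6.195 — over.
Trying y = 1.48 m: A R^(2/3) = 4.636 — close enough.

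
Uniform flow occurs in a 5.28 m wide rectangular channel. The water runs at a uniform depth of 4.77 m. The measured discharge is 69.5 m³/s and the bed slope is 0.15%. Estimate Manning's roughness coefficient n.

n = 0.02

Flow area A = b·y = 5.28 × 4.77 = 25.19 m². Wetted perimeter P = b + 2y = 5.28 + 2×4.77 = 14.82 m.
Hydraulic radius R = A/P = 25.19/14.82 = 1.699 m.
Rearranging Manning's equation: n = (1/Q) A R^(2/3) S^(1/2) = (1/69.5) × 25.19 × 1.699^(2/3) × √0.0015 = 0.02.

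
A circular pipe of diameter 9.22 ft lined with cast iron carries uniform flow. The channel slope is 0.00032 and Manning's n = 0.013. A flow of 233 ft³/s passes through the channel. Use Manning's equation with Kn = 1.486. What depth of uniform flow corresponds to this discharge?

Manning's equation rearranged: A R^(2/3) = nQ / (1.486·√S) = 0.013 × 233 / (1.486 × √0.00032) = 113.9.
Trying y = 6.23 ft: A R^(2/3) = 93.04 — too small.
Trying y = 8.57 ft: A R^(2/3) = 125.3 — too large.
Trying y = 7.38 ft: A R^(2/3) = 113.9 — matches.

y_n = 7.38 ft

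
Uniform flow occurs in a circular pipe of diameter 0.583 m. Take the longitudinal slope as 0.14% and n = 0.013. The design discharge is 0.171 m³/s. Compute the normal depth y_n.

Manning's equation rearranged: A R^(2/3) = nQ / (1·√S) = 0.013 × 0.171 / (√0.0014) = 0.05941.
At y = 0.27 m: A R^(2/3) = 0.03239 — short.
At y = 0.473 m: A R^(2/3) = 0.07325 — over.
At y = 0.396 m: A R^(2/3) = 0.05946 — close enough.

y_n = 0.396 m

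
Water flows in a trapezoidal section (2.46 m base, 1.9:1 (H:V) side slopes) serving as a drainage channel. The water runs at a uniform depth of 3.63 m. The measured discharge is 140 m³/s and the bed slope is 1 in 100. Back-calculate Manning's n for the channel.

With bottom width b = 2.46 m and side slope z = 1.9: A = (b + zy)y = (2.46 + 1.9×3.63)×3.63 = 33.97 m²; P = b + 2y√(1+z²) = 2.46 + 2×3.63×2.147 = 18.05 m.
Hydraulic radius R = A/P = 33.97/18.05 = 1.882 m.
Rearranging Manning's equation: n = (1/Q) A R^(2/3) S^(1/2) = (1/140) × 33.97 × 1.882^(2/3) × √0.01 = 0.037.

n = 0.037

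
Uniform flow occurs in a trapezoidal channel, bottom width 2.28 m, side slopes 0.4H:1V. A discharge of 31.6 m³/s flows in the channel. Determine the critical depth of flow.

At critical depth, Q² T / (g A³) = 1, i.e. A³/T = Q²/g = 31.6²/9.81 = 101.8.
At y = 2.83 m: A³/T = 198.1 — too large.
At y = 2.33 m: A³/T = 101.2 — matches.

y_c = 2.33 m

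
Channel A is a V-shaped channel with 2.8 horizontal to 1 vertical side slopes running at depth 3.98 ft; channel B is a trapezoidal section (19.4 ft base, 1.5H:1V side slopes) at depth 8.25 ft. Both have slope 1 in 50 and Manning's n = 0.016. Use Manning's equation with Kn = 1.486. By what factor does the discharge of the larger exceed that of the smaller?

Channel A: For a triangular section with side slope z = 2.8: A = zy² = 2.8×3.98² = 44.35 ft²; P = 2y√(1+z²) = 2×3.98×2.973 = 23.67 ft. Hydraulic radius R = A/P = 44.35/23.67 = 1.874 ft. Q_A = (1.486/0.016)·44.35·1.874^(2/3)·√0.02 = 885.5 ft³/s.
Channel B: With bottom width b = 19.4 ft and side slope z = 1.5: A = (b + zy)y = (19.4 + 1.5×8.25)×8.25 = 262.1 ft²; P = b + 2y√(1+z²) = 19.4 + 2×8.25×1.803 = 49.15 ft. Hydraulic radius R = A/P = 262.1/49.15 = 5.334 ft. Q_B = (1.486/0.016)·262.1·5.334^(2/3)·√0.02 = 10510 ft³/s.
The larger discharge is 10510 ft³/s and the smaller is 885.5 ft³/s; the ratio is 11.9.

11.9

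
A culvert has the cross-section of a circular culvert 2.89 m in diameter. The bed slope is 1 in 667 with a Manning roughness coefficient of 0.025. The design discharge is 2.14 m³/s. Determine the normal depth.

Manning's equation rearranged: A R^(2/3) = nQ / (1·√S) = 0.025 × 2.14 / (√0.001499) = 1.382.
Try y = 1.19 m: A R^(2/3) = 1.876 — too large.
Try y = 0.852 m: A R^(2/3) = 0.9999 — too small.
Try y = 1.01 m: A R^(2/3) = 1.385 — close enough.

y_n = 1.01 m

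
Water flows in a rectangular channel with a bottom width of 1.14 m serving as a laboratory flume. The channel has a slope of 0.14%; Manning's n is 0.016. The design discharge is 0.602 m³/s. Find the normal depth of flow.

y_n = 0.533 m

Manning's equation rearranged: A R^(2/3) = nQ / (1·√S) = 0.016 × 0.602 / (√0.0014) = 0.2574.
Try y = 0.625 m: A R^(2/3) = 0.318 — over.
Try y = 0.452 m: A R^(2/3) = 0.2056 — short.
Try y = 0.533 m: A R^(2/3) = 0.2572 — close enough.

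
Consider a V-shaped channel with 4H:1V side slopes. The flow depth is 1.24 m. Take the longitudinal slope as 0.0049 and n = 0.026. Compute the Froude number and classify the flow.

subcritical

For a triangular section with side slope z = 4: A = zy² = 4×1.24² = 6.15 m²; P = 2y√(1+z²) = 2×1.24×4.123 = 10.23 m.
Hydraulic radius R = A/P = 6.15/10.23 = 0.6015 m.
V = (1/n) R^(2/3) √S = (1/0.026) × 0.6015^(2/3) × √0.0049 = 1.918 m/s. Hydraulic depth D_h = A/T = 6.15/9.92 = 0.62 m.
Froude number Fr = V/√(g·D_h) = 1.918/√(9.81×0.62) = 0.778, which is less than 1, so the flow is subcritical.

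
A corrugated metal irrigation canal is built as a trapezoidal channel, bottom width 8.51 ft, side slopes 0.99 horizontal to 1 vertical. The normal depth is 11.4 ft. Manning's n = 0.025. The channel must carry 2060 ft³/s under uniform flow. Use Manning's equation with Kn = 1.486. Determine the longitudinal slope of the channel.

S = 0.00239

With bottom width b = 8.51 ft and side slope z = 0.99: A = (b + zy)y = (8.51 + 0.99×11.4)×11.4 = 225.7 ft²; P = b + 2y√(1+z²) = 8.51 + 2×11.4×1.407 = 40.59 ft.
Hydraulic radius R = A/P = 225.7/40.59 = 5.559 ft.
From Manning's equation, S = [nQ / (1.486 A R^(2/3))]² = [0.025 × 2060 / (1.486 × 225.7 × 5.559^(2/3))]² = 0.00239.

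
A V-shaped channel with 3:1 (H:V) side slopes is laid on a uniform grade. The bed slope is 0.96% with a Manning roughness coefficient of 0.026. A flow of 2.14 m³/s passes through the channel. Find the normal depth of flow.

y_n = 0.646 m

Manning's equation rearranged: A R^(2/3) = nQ / (1·√S) = 0.026 × 2.14 / (√0.0096) = 0.5679.
Trying y = 0.493 m: A R^(2/3) = 0.2768 — too small.
Trying y = 0.77 m: A R^(2/3) = 0.9088 — too large.
Trying y = 0.646 m: A R^(2/3) = 0.569 — matches.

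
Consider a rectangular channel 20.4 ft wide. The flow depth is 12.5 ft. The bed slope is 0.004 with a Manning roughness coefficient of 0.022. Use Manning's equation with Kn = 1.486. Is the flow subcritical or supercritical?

Flow area A = b·y = 20.4 × 12.5 = 255 ft². Wetted perimeter P = b + 2y = 20.4 + 2×12.5 = 45.4 ft.
Hydraulic radius R = A/P = 255/45.4 = 5.617 ft.
V = (1.486/n) R^(2/3) √S = (1.486/0.022) × 5.617^(2/3) × √0.004 = 13.5 ft/s. Hydraulic depth D_h = A/T = 255/20.4 = 12.5 ft.
Froude number Fr = V/√(g·D_h) = 13.5/√(32.2×12.5) = 0.673, which is less than 1, so the flow is subcritical.

subcritical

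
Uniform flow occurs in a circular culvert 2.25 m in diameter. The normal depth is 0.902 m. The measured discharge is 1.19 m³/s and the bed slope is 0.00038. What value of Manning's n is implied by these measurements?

For a circular section of diameter D = 2.25 m at depth y = 0.902 m, the central angle is θ = 2 arccos(1 − 2y/D) = 2.743 rad. Then A = (D²/8)(θ − sin θ) = 1.49 m² and P = Dθ/2 = 3.085 m.
Hydraulic radius R = A/P = 1.49/3.085 = 0.4828 m.
Rearranging Manning's equation: n = (1/Q) A R^(2/3) S^(1/2) = (1/1.19) × 1.49 × 0.4828^(2/3) × √0.00038 = 0.015.

n = 0.015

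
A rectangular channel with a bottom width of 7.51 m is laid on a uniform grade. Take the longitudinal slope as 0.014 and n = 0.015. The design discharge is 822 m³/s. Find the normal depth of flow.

Manning's equation rearranged: A R^(2/3) = nQ / (1·√S) = 0.015 × 822 / (√0.014) = 104.2.
At y = 8.98 m: A R^(2/3) = 129.1 — too large.
At y = 5.76 m: A R^(2/3) = 74.78 — too small.
At y = 7.52 m: A R^(2/3) = 104.2 — ≈ 104.2.

y_n = 7.52 m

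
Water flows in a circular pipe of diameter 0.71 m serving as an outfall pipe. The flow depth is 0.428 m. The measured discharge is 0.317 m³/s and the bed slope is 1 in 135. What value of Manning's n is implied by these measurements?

n = 0.023

For a circular section of diameter D = 0.71 m at depth y = 0.428 m, the central angle is θ = 2 arccos(1 − 2y/D) = 3.556 rad. Then A = (D²/8)(θ − sin θ) = 0.2494 m² and P = Dθ/2 = 1.262 m.
Hydraulic radius R = A/P = 0.2494/1.262 = 0.1976 m.
Rearranging Manning's equation: n = (1/Q) A R^(2/3) S^(1/2) = (1/0.317) × 0.2494 × 0.1976^(2/3) × √0.007407 = 0.023.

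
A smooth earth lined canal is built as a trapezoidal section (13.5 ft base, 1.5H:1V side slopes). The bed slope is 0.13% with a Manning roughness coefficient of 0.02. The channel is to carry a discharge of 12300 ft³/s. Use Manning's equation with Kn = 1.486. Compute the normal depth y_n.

Manning's equation rearranged: A R^(2/3) = nQ / (1.486·√S) = 0.02 × 12300 / (1.486 × √0.0013) = 4591.
At y = 15.9 ft: A R^(2/3) = 2451 — low.
At y = 25.9 ft: A R^(2/3) = 7375 — high.
At y = 21.1 ft: A R^(2/3) = 4607 — ≈ 4591.

y_n = 21.1 ft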